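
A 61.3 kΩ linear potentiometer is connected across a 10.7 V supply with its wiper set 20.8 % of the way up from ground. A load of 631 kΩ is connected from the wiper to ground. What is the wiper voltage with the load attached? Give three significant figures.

The wiper splits the pot into (1−α)R = 48.55 kΩ above and αR = 12.75 kΩ below.
Lower section ‖ load = 12.50 kΩ.
V_wiper = 10.7 × 12.50/(48.55 + 12.50) = 2.19 V.

V ≈ 2.19 V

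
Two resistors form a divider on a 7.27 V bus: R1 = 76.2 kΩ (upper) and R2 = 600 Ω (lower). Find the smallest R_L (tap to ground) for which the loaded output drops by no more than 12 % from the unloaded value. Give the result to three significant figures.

Output resistance R_th = R1‖R2 = (76200 × 600)/76800 = 595.3 Ω.
The fractional drop is R_th/(R_th + R_L); requiring this ≤ 0.120 gives R_L ≥ R_th(1/0.120 − 1) = 595.3 × 7.333 = 4.37 kΩ.

R_L(min) ≈ 4.37 kΩ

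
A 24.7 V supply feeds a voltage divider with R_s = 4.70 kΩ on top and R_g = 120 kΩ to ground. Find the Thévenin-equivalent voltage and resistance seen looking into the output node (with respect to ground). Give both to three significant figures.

V_th is the open-circuit tap voltage: 24.7 × 120/(4.70 + 120) = 23.8 V.
With the supply zeroed, R_s and R_g appear in parallel from the tap: R_th = R_s‖R_g = (4.70 × 120)/124.7 = 4.52 kΩ.

V_th = 23.8 V, R_th = 4.52 kΩ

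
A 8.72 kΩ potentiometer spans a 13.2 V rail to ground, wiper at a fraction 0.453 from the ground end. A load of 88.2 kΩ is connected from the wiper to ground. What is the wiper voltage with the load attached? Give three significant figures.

V ≈ 5.84 V

The wiper splits the pot into (1−α)R = 4.770 kΩ above and αR = 3.950 kΩ below.
Lower section ‖ load = 3.781 kΩ.
V_wiper = 13.2 × 3.781/(4.770 + 3.781) = 5.84 V.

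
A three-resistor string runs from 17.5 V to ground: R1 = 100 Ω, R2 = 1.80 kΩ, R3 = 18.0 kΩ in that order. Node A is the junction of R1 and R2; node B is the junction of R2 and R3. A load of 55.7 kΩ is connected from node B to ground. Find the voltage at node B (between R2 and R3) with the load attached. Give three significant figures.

At node B, R3 is in parallel with the load: R3‖R_L = 13600 Ω.
Below node A the resistance is R2 + (R3‖R_L) = 15400 Ω, so V_A = 17.5 × 15400/15500 = 17.39 V.
Then V_B = V_A × (R3‖R_L)/(R2 + R3‖R_L) = 17.39 × 13600/15400 = 15.4 V.

V ≈ 15.4 V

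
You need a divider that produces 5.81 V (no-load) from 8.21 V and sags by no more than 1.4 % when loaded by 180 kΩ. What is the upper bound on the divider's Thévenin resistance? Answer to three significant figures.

R_th ≤ 2.56 kΩ

Loading drop = R_th/(R_th + R_L) ≤ 0.0140, so R_th ≤ R_L · ε/(1−ε) = 180 kΩ × 0.0140/0.9860 = 2.56 kΩ.
(Any R1, R2 with R2/(R1+R2) = 0.708 and R1‖R2 ≤ 2.56 kΩ will meet the spec.)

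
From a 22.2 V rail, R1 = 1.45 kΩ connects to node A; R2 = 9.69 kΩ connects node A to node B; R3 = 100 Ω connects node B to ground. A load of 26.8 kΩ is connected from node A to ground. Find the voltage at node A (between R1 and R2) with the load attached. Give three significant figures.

V ≈ 18.5 V

Below node A the series string R2+R3 = 9790 Ω sits in parallel with the 26800 Ω load: 7171 Ω.
V_A = 22.2 × 7171/(1450 + 7171) = 18.5 V.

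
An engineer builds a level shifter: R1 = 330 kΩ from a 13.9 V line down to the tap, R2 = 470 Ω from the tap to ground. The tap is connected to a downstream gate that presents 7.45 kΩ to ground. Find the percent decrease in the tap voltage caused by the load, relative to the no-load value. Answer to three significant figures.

5.93 %

The divider's output (Thévenin) resistance is R1‖R2 = 469.3 Ω.
Fractional drop under load = R_th/(R_th + R_L) = 469.3 / (469.3 + 7450) = 0.05926.
So the output falls by 5.93 %.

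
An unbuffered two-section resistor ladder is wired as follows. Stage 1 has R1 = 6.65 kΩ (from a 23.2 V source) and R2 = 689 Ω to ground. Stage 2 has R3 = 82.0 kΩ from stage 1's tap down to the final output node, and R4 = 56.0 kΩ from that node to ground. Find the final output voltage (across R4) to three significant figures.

Stage 2 presents R3+R4 = 138000 Ω as a load on stage 1's tap.
Stage 1's lower leg becomes R2‖(R3+R4) = 685.6 Ω, so V_mid = 23.2 × 685.6/7336 = 2.168 V.
Stage 2 is itself unloaded: V_out = V_mid × R4/(R3+R4) = 2.168 × 56000/138000 = 0.880 V.

V_out ≈ 0.880 V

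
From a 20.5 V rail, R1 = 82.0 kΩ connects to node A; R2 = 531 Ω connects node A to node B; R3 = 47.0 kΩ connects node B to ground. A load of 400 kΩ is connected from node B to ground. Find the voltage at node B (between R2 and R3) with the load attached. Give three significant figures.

At node B, R3 is in parallel with the load: R3‖R_L = 42060 Ω.
Below node A the resistance is R2 + (R3‖R_L) = 42590 Ω, so V_A = 20.5 × 42590/124600 = 7.008 V.
Then V_B = V_A × (R3‖R_L)/(R2 + R3‖R_L) = 7.008 × 42060/42590 = 6.92 V.

V ≈ 6.92 V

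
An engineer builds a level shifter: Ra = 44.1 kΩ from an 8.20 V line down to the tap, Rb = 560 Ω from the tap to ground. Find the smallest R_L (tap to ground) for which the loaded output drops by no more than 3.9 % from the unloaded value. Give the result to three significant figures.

R_L(min) ≈ 13.6 kΩ

Output resistance R_th = Ra‖Rb = (44100 × 560)/44660 = 553.0 Ω.
The fractional drop is R_th/(R_th + R_L); requiring this ≤ 0.0390 gives R_L ≥ R_th(1/0.0390 − 1) = 553.0 × 24.64 = 13.6 kΩ.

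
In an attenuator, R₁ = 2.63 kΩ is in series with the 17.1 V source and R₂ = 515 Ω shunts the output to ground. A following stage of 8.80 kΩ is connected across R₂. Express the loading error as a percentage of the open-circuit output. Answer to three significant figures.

4.67 %

The divider's output (Thévenin) resistance is R₁‖R₂ = 430.7 Ω.
Fractional drop under load = R_th/(R_th + R_L) = 430.7 / (430.7 + 8800) = 0.04666.
So the output falls by 4.67 %.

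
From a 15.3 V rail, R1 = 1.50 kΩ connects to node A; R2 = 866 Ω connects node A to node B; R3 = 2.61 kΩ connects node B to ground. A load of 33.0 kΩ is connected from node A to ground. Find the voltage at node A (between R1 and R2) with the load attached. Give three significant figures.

Below node A the series string R2+R3 = 3476 Ω sits in parallel with the 33000 Ω load: 3145 Ω.
V_A = 15.3 × 3145/(1500 + 3145) = 10.4 V.

V ≈ 10.4 V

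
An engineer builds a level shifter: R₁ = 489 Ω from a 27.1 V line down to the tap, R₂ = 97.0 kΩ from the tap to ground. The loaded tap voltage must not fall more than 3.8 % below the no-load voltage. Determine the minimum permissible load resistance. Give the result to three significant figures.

Output resistance R_th = R₁‖R₂ = (489 × 97000)/97490 = 486.5 Ω.
The fractional drop is R_th/(R_th + R_L); requiring this ≤ 0.0380 gives R_L ≥ R_th(1/0.0380 − 1) = 486.5 × 25.32 = 12.3 kΩ.

R_L(min) ≈ 12.3 kΩ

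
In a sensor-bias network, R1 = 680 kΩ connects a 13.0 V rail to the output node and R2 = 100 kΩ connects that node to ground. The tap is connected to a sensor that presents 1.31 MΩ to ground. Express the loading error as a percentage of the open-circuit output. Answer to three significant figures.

The divider's output (Thévenin) resistance is R1‖R2 = 87.18 kΩ.
Fractional drop under load = R_th/(R_th + R_L) = 87.18 / (87.18 + 1310) = 0.06240.
So the output falls by 6.24 %.

6.24 %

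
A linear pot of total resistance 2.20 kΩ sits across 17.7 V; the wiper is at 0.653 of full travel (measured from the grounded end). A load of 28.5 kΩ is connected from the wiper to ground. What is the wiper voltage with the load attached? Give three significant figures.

The wiper splits the pot into (1−α)R = 763.4 Ω above and αR = 1437 Ω below.
Lower section ‖ load = 1368 Ω.
V_wiper = 17.7 × 1368/(763.4 + 1368) = 11.4 V.

V ≈ 11.4 V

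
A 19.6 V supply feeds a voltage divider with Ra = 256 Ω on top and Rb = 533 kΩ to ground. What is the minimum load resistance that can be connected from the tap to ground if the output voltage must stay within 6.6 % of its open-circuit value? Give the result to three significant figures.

Output resistance R_th = Ra‖Rb = (256 × 533000)/533300 = 255.9 Ω.
The fractional drop is R_th/(R_th + R_L); requiring this ≤ 0.0660 gives R_L ≥ R_th(1/0.0660 − 1) = 255.9 × 14.15 = 3.62 kΩ.

R_L(min) ≈ 3.62 kΩ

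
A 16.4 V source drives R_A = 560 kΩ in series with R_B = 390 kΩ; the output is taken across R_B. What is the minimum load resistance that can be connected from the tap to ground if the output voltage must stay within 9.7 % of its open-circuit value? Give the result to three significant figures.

R_L(min) ≈ 2.14 MΩ

Output resistance R_th = R_A‖R_B = (560 × 390)/950.0 = 229.9 kΩ.
The fractional drop is R_th/(R_th + R_L); requiring this ≤ 0.0970 gives R_L ≥ R_th(1/0.0970 − 1) = 229.9 × 9.309 = 2.14 MΩ.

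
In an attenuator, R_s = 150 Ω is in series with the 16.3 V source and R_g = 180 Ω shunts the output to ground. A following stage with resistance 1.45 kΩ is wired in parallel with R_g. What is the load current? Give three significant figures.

R_g‖R_L = 160.1 Ω; V_out = 16.3 × 160.1/310.1 = 8.416 V.
I_L = V_out / R_L = 8.416 / 1.45 kΩ = 5.80 mA.

I_L ≈ 5.80 mA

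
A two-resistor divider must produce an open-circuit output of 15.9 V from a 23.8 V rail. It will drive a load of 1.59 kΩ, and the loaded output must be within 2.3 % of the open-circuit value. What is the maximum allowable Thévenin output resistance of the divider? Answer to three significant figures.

Loading drop = R_th/(R_th + R_L) ≤ 0.0230, so R_th ≤ R_L · ε/(1−ε) = 1.59 kΩ × 0.0230/0.9770 = 37.4 Ω.
(Any R1, R2 with R2/(R1+R2) = 0.668 and R1‖R2 ≤ 37.4 Ω will meet the spec.)

R_th ≤ 37.4 Ω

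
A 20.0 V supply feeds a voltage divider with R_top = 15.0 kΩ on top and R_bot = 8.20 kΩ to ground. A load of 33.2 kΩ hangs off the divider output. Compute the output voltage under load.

The load sits in parallel with R_bot: R_bot‖R_L = (8.20 × 33.2) / (8.20 + 33.2) = 6.576 kΩ.
V_out = 20.0 × 6.576 / (15.0 + 6.576) = 20.0 × 6.576/21.58 = 6.10 V.

V_out ≈ 6.10 V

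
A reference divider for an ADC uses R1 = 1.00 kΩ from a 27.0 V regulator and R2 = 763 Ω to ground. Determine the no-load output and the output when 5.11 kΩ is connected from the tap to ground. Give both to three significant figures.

Unloaded: 11.7 V; loaded: 10.8 V

Open-circuit: V = 27.0 × 763/(1000 + 763) = 11.7 V.
With the load, R2 becomes R2‖R_L = 663.9 Ω, so V = 27.0 × 663.9/1664 = 10.8 V.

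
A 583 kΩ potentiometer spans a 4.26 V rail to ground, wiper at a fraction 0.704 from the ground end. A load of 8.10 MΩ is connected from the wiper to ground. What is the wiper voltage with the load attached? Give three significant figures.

V ≈ 2.95 V

The wiper splits the pot into (1−α)R = 172.6 kΩ above and αR = 410.4 kΩ below.
Lower section ‖ load = 390.6 kΩ.
V_wiper = 4.26 × 390.6/(172.6 + 390.6) = 2.95 V.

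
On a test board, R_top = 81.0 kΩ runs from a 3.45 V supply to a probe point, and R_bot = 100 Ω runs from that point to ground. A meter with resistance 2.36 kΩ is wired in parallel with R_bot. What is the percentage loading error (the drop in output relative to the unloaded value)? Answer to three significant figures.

4.06 %

The divider's output (Thévenin) resistance is R_top‖R_bot = 99.88 Ω.
Fractional drop under load = R_th/(R_th + R_L) = 99.88 / (99.88 + 2360) = 0.04060.
So the output falls by 4.06 %.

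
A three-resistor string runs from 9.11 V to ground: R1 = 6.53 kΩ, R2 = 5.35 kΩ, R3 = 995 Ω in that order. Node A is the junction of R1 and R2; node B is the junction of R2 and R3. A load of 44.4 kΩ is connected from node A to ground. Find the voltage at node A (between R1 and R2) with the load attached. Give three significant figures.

Below node A the series string R2+R3 = 6345 Ω sits in parallel with the 44400 Ω load: 5552 Ω.
V_A = 9.11 × 5552/(6530 + 5552) = 4.19 V.

V ≈ 4.19 V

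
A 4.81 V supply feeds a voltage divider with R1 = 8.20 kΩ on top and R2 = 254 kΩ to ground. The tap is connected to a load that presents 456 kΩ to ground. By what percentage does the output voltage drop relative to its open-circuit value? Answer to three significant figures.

1.71 %

The divider's output (Thévenin) resistance is R1‖R2 = 7.944 kΩ.
Fractional drop under load = R_th/(R_th + R_L) = 7.944 / (7.944 + 456) = 0.01712.
So the output falls by 1.71 %.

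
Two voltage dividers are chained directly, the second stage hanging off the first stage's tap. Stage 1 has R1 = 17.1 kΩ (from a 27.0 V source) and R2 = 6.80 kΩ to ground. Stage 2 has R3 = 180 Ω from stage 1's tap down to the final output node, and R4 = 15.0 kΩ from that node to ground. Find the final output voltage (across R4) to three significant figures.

Stage 2 presents R3+R4 = 15180 Ω as a load on stage 1's tap.
Stage 1's lower leg becomes R2‖(R3+R4) = 4696 Ω, so V_mid = 27.0 × 4696/21800 = 5.817 V.
Stage 2 is itself unloaded: V_out = V_mid × R4/(R3+R4) = 5.817 × 15000/15180 = 5.75 V.

V_out ≈ 5.75 V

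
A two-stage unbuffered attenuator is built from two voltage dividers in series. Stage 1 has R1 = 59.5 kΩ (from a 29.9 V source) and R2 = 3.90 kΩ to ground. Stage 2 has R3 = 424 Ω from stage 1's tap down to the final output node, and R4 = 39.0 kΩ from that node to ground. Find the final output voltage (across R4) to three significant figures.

V_out ≈ 1.66 V

Stage 2 presents R3+R4 = 39420 Ω as a load on stage 1's tap.
Stage 1's lower leg becomes R2‖(R3+R4) = 3549 Ω, so V_mid = 29.9 × 3549/63050 = 1.683 V.
Stage 2 is itself unloaded: V_out = V_mid × R4/(R3+R4) = 1.683 × 39000/39420 = 1.66 V.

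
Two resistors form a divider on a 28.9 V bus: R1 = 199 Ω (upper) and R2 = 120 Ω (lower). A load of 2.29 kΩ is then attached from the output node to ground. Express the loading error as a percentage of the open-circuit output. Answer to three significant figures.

3.17 %

The divider's output (Thévenin) resistance is R1‖R2 = 74.86 Ω.
Fractional drop under load = R_th/(R_th + R_L) = 74.86 / (74.86 + 2290) = 0.03165.
So the output falls by 3.17 %.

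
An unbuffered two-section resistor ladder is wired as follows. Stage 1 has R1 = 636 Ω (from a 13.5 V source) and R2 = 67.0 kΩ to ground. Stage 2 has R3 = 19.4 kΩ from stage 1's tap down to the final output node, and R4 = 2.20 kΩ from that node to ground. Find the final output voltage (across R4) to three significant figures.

Stage 2 presents R3+R4 = 21600 Ω as a load on stage 1's tap.
Stage 1's lower leg becomes R2‖(R3+R4) = 16330 Ω, so V_mid = 13.5 × 16330/16970 = 12.99 V.
Stage 2 is itself unloaded: V_out = V_mid × R4/(R3+R4) = 12.99 × 2200/21600 = 1.32 V.

V_out ≈ 1.32 V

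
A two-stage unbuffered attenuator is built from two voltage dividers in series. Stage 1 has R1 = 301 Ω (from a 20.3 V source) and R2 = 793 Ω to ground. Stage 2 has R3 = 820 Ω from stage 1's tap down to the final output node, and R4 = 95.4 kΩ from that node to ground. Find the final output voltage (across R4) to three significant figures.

V_out ≈ 14.6 V

Stage 2 presents R3+R4 = 96220 Ω as a load on stage 1's tap.
Stage 1's lower leg becomes R2‖(R3+R4) = 786.5 Ω, so V_mid = 20.3 × 786.5/1088 = 14.68 V.
Stage 2 is itself unloaded: V_out = V_mid × R4/(R3+R4) = 14.68 × 95400/96220 = 14.6 V.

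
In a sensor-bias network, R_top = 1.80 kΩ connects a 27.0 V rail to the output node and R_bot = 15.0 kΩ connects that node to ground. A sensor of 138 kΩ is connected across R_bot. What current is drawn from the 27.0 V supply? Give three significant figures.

R_bot‖R_L = 13.53 kΩ, so the source sees R_top + R_bot‖R_L = 15.33 kΩ.
I = 27.0 V / 15.33 kΩ = 1.76 mA.

I ≈ 1.76 mA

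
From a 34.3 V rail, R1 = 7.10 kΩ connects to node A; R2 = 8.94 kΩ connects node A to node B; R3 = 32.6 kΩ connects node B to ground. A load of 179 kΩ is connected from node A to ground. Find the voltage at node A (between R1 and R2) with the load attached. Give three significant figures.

V ≈ 28.3 V

Below node A the series string R2+R3 = 41.54 kΩ sits in parallel with the 179 kΩ load: 33.72 kΩ.
V_A = 34.3 × 33.72/(7.10 + 33.72) = 28.3 V.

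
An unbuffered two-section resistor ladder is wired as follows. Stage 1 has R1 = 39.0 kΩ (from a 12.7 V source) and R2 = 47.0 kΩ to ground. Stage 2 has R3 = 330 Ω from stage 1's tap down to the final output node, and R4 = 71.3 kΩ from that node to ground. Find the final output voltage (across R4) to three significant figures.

V_out ≈ 5.32 V

Stage 2 presents R3+R4 = 71630 Ω as a load on stage 1's tap.
Stage 1's lower leg becomes R2‖(R3+R4) = 28380 Ω, so V_mid = 12.7 × 28380/67380 = 5.349 V.
Stage 2 is itself unloaded: V_out = V_mid × R4/(R3+R4) = 5.349 × 71300/71630 = 5.32 V.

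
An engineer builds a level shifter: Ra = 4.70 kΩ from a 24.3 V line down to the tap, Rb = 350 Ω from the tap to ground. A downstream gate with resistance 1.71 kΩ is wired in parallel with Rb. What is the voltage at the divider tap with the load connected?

The load sits in parallel with Rb: Rb‖R_L = (350 × 1710) / (350 + 1710) = 290.5 Ω.
V_out = 24.3 × 290.5 / (4700 + 290.5) = 24.3 × 290.5/4991 = 1.41 V.

V_out ≈ 1.41 V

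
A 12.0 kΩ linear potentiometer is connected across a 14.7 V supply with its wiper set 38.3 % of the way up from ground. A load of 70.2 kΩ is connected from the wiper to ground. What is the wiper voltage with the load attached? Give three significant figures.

The wiper splits the pot into (1−α)R = 7.404 kΩ above and αR = 4.596 kΩ below.
Lower section ‖ load = 4.314 kΩ.
V_wiper = 14.7 × 4.314/(7.404 + 4.314) = 5.41 V.

V ≈ 5.41 V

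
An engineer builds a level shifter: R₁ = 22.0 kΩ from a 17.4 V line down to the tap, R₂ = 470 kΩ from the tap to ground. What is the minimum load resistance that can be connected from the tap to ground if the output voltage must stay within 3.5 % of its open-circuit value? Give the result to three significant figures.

Output resistance R_th = R₁‖R₂ = (22.0 × 470)/492.0 = 21.02 kΩ.
The fractional drop is R_th/(R_th + R_L); requiring this ≤ 0.0350 gives R_L ≥ R_th(1/0.0350 − 1) = 21.02 × 27.57 = 579 kΩ.

R_L(min) ≈ 579 kΩ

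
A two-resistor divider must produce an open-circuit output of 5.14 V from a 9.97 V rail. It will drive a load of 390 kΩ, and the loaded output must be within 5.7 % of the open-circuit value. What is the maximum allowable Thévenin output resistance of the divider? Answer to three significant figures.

R_th ≤ 23.6 kΩ

Loading drop = R_th/(R_th + R_L) ≤ 0.0570, so R_th ≤ R_L · ε/(1−ε) = 390 kΩ × 0.0570/0.9430 = 23.6 kΩ.
(Any R1, R2 with R2/(R1+R2) = 0.516 and R1‖R2 ≤ 23.6 kΩ will meet the spec.)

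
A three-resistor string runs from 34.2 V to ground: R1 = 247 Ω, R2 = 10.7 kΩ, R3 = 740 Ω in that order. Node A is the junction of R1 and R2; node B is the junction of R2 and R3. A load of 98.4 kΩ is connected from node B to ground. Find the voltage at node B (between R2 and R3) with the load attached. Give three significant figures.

At node B, R3 is in parallel with the load: R3‖R_L = 734.5 Ω.
Below node A the resistance is R2 + (R3‖R_L) = 11430 Ω, so V_A = 34.2 × 11430/11680 = 33.48 V.
Then V_B = V_A × (R3‖R_L)/(R2 + R3‖R_L) = 33.48 × 734.5/11430 = 2.15 V.

V ≈ 2.15 V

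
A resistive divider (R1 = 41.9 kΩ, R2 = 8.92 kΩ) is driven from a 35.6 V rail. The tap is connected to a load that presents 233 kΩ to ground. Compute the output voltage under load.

The load sits in parallel with R2: R2‖R_L = (8.92 × 233) / (8.92 + 233) = 8.591 kΩ.
V_out = 35.6 × 8.591 / (41.9 + 8.591) = 35.6 × 8.591/50.49 = 6.06 V.

V_out ≈ 6.06 V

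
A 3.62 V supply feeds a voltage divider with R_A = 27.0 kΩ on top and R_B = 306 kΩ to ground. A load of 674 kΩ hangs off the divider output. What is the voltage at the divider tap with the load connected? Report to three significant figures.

V_out ≈ 3.21 V

The load sits in parallel with R_B: R_B‖R_L = (306 × 674) / (306 + 674) = 210.5 kΩ.
V_out = 3.62 × 210.5 / (27.0 + 210.5) = 3.62 × 210.5/237.5 = 3.21 V.
(Unloaded it would have been 3.33 V.)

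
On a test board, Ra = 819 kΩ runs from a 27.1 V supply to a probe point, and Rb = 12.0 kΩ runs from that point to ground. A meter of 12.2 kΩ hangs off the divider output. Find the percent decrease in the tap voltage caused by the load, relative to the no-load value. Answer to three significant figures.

Unloaded V = 27.1 × 12.0/831.0 = 0.3913 V.
Loaded: Rb‖R_L = 6.050 kΩ, giving V = 27.1 × 6.050/825.0 = 0.1987 V.
Drop = (0.3913 − 0.1987) / 0.3913 = 49.2 %.

49.2 %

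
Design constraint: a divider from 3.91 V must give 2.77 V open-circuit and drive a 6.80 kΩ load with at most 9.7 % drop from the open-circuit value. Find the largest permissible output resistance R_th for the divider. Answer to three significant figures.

Loading drop = R_th/(R_th + R_L) ≤ 0.0970, so R_th ≤ R_L · ε/(1−ε) = 6.80 kΩ × 0.0970/0.9030 = 730 Ω.
(Any R1, R2 with R2/(R1+R2) = 0.708 and R1‖R2 ≤ 730 Ω will meet the spec.)

R_th ≤ 730 Ω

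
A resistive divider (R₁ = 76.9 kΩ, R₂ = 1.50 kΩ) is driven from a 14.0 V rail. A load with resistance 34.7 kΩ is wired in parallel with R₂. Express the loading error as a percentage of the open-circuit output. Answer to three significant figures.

The divider's output (Thévenin) resistance is R₁‖R₂ = 1.471 kΩ.
Fractional drop under load = R_th/(R_th + R_L) = 1.471 / (1.471 + 34.7) = 0.04068.
So the output falls by 4.07 %.

4.07 %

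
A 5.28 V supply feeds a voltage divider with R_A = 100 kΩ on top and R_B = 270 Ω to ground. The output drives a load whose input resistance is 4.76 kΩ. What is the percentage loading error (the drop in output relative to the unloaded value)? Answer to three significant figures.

5.35 %

The divider's output (Thévenin) resistance is R_A‖R_B = 269.3 Ω.
Fractional drop under load = R_th/(R_th + R_L) = 269.3 / (269.3 + 4760) = 0.05354.
So the output falls by 5.35 %.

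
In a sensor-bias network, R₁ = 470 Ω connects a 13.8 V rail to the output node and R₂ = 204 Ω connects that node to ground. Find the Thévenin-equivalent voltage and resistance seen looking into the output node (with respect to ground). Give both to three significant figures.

V_th = 4.18 V, R_th = 142 Ω

V_th is the open-circuit tap voltage: 13.8 × 204/(470 + 204) = 4.18 V.
With the supply zeroed, R₁ and R₂ appear in parallel from the tap: R_th = R₁‖R₂ = (470 × 204)/674.0 = 142 Ω.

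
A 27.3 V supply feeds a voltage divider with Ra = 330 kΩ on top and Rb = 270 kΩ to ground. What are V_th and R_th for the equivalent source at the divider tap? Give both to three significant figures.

V_th = 12.3 V, R_th = 148 kΩ

V_th is the open-circuit tap voltage: 27.3 × 270/(330 + 270) = 12.3 V.
With the supply zeroed, Ra and Rb appear in parallel from the tap: R_th = Ra‖Rb = (330 × 270)/600.0 = 148 kΩ.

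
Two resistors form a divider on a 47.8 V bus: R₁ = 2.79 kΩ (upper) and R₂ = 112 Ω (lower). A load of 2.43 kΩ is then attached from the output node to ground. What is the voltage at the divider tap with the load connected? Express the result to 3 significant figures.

V_out ≈ 1.77 V

The load sits in parallel with R₂: R₂‖R_L = (112 × 2430) / (112 + 2430) = 107.1 Ω.
V_out = 47.8 × 107.1 / (2790 + 107.1) = 47.8 × 107.1/2897 = 1.77 V.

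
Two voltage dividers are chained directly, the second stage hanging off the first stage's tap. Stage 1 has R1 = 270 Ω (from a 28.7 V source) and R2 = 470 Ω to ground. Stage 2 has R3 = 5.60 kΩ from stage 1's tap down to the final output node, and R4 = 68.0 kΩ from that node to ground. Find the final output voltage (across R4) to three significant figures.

V_out ≈ 16.8 V

Stage 2 presents R3+R4 = 73600 Ω as a load on stage 1's tap.
Stage 1's lower leg becomes R2‖(R3+R4) = 467.0 Ω, so V_mid = 28.7 × 467.0/737.0 = 18.19 V.
Stage 2 is itself unloaded: V_out = V_mid × R4/(R3+R4) = 18.19 × 68000/73600 = 16.8 V.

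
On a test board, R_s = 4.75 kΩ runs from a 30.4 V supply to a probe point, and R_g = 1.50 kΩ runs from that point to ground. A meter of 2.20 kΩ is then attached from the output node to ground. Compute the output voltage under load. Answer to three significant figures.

V_out ≈ 4.81 V

The load sits in parallel with R_g: R_g‖R_L = (1.50 × 2.20) / (1.50 + 2.20) = 0.8919 kΩ.
V_out = 30.4 × 0.8919 / (4.75 + 0.8919) = 30.4 × 0.8919/5.642 = 4.81 V.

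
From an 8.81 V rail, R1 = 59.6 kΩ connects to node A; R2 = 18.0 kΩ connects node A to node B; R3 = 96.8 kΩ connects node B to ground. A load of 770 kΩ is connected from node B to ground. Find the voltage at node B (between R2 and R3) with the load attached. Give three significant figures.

V ≈ 4.63 V

At node B, R3 is in parallel with the load: R3‖R_L = 85.99 kΩ.
Below node A the resistance is R2 + (R3‖R_L) = 104.0 kΩ, so V_A = 8.81 × 104.0/163.6 = 5.600 V.
Then V_B = V_A × (R3‖R_L)/(R2 + R3‖R_L) = 5.600 × 85.99/104.0 = 4.63 V.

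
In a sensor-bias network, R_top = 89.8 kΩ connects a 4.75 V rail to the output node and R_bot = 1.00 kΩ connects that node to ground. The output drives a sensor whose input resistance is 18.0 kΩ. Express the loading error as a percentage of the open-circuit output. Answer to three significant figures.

5.21 %

The divider's output (Thévenin) resistance is R_top‖R_bot = 0.9890 kΩ.
Fractional drop under load = R_th/(R_th + R_L) = 0.9890 / (0.9890 + 18.0) = 0.05208.
So the output falls by 5.21 %.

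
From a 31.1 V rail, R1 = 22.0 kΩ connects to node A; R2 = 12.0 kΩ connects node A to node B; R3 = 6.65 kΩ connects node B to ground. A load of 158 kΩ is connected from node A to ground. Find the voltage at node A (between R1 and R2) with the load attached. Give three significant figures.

V ≈ 13.4 V

Below node A the series string R2+R3 = 18.65 kΩ sits in parallel with the 158 kΩ load: 16.68 kΩ.
V_A = 31.1 × 16.68/(22.0 + 16.68) = 13.4 V.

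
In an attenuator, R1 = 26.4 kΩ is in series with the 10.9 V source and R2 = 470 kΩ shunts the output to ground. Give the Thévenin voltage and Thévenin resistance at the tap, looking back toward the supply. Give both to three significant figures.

V_th is the open-circuit tap voltage: 10.9 × 470/(26.4 + 470) = 10.3 V.
With the supply zeroed, R1 and R2 appear in parallel from the tap: R_th = R1‖R2 = (26.4 × 470)/496.4 = 25.0 kΩ.

V_th = 10.3 V, R_th = 25.0 kΩ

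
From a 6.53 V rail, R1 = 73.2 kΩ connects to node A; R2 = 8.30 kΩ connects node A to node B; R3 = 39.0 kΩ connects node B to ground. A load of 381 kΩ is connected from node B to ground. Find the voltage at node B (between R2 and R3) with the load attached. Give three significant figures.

V ≈ 1.98 V

At node B, R3 is in parallel with the load: R3‖R_L = 35.38 kΩ.
Below node A the resistance is R2 + (R3‖R_L) = 43.68 kΩ, so V_A = 6.53 × 43.68/116.9 = 2.440 V.
Then V_B = V_A × (R3‖R_L)/(R2 + R3‖R_L) = 2.440 × 35.38/43.68 = 1.98 V.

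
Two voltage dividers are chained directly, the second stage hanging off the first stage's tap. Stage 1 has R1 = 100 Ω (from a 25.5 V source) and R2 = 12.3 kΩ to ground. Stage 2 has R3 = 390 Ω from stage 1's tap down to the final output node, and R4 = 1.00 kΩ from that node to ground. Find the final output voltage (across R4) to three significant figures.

Stage 2 presents R3+R4 = 1390 Ω as a load on stage 1's tap.
Stage 1's lower leg becomes R2‖(R3+R4) = 1249 Ω, so V_mid = 25.5 × 1249/1349 = 23.61 V.
Stage 2 is itself unloaded: V_out = V_mid × R4/(R3+R4) = 23.61 × 1000/1390 = 17.0 V.

V_out ≈ 17.0 V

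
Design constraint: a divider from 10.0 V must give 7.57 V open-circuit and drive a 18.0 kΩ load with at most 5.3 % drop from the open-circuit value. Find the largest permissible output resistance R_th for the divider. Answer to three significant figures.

Loading drop = R_th/(R_th + R_L) ≤ 0.0530, so R_th ≤ R_L · ε/(1−ε) = 18.0 kΩ × 0.0530/0.9470 = 1.01 kΩ.

R_th ≤ 1.01 kΩ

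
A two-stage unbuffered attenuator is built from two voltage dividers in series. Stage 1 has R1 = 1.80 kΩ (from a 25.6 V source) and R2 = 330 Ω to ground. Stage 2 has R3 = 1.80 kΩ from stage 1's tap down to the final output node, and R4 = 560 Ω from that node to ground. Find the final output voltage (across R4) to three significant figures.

Stage 2 presents R3+R4 = 2360 Ω as a load on stage 1's tap.
Stage 1's lower leg becomes R2‖(R3+R4) = 289.5 Ω, so V_mid = 25.6 × 289.5/2090 = 3.547 V.
Stage 2 is itself unloaded: V_out = V_mid × R4/(R3+R4) = 3.547 × 560/2360 = 0.842 V.

V_out ≈ 0.842 V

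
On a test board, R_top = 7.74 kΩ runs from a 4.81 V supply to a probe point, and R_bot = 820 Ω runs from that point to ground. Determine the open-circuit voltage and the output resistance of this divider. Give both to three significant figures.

V_th = 0.461 V, R_th = 741 Ω

V_th is the open-circuit tap voltage: 4.81 × 820/(7740 + 820) = 0.461 V.
With the supply zeroed, R_top and R_bot appear in parallel from the tap: R_th = R_top‖R_bot = (7740 × 820)/8560 = 741 Ω.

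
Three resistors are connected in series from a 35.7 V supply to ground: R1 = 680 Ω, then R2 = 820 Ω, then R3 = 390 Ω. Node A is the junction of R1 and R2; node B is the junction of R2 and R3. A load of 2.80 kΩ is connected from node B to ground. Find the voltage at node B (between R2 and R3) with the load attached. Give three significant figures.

At node B, R3 is in parallel with the load: R3‖R_L = 342.3 Ω.
Below node A the resistance is R2 + (R3‖R_L) = 1162 Ω, so V_A = 35.7 × 1162/1842 = 22.52 V.
Then V_B = V_A × (R3‖R_L)/(R2 + R3‖R_L) = 22.52 × 342.3/1162 = 6.63 V.

V ≈ 6.63 V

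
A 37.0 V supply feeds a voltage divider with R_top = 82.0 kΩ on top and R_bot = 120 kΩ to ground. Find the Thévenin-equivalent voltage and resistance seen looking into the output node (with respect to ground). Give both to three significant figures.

V_th = 22.0 V, R_th = 48.7 kΩ

V_th is the open-circuit tap voltage: 37.0 × 120/(82.0 + 120) = 22.0 V.
With the supply zeroed, R_top and R_bot appear in parallel from the tap: R_th = R_top‖R_bot = (82.0 × 120)/202.0 = 48.7 kΩ.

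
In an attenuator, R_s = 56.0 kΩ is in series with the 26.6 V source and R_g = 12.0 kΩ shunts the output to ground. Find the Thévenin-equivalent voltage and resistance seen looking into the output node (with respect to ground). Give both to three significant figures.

V_th is the open-circuit tap voltage: 26.6 × 12.0/(56.0 + 12.0) = 4.69 V.
With the supply zeroed, R_s and R_g appear in parallel from the tap: R_th = R_s‖R_g = (56.0 × 12.0)/68.00 = 9.88 kΩ.

V_th = 4.69 V, R_th = 9.88 kΩ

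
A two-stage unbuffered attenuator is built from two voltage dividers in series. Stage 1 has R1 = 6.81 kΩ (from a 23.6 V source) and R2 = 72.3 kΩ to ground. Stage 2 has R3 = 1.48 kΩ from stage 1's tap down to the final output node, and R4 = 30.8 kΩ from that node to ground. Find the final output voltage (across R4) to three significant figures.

Stage 2 presents R3+R4 = 32.28 kΩ as a load on stage 1's tap.
Stage 1's lower leg becomes R2‖(R3+R4) = 22.32 kΩ, so V_mid = 23.6 × 22.32/29.13 = 18.08 V.
Stage 2 is itself unloaded: V_out = V_mid × R4/(R3+R4) = 18.08 × 30.8/32.28 = 17.3 V.

V_out ≈ 17.3 V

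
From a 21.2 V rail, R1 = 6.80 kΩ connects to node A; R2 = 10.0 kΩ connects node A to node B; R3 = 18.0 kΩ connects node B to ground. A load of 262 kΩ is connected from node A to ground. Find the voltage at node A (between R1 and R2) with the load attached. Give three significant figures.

Below node A the series string R2+R3 = 28.00 kΩ sits in parallel with the 262 kΩ load: 25.30 kΩ.
V_A = 21.2 × 25.30/(6.80 + 25.30) = 16.7 V.

V ≈ 16.7 V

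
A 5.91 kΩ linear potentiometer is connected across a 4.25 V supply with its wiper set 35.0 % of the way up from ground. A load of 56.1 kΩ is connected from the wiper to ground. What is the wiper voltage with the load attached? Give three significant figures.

V ≈ 1.45 V

The wiper splits the pot into (1−α)R = 3.841 kΩ above and αR = 2.068 kΩ below.
Lower section ‖ load = 1.995 kΩ.
V_wiper = 4.25 × 1.995/(3.841 + 1.995) = 1.45 V.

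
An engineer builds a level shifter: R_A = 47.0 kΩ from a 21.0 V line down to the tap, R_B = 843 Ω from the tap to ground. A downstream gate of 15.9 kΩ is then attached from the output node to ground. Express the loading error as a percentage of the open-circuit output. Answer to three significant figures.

The divider's output (Thévenin) resistance is R_A‖R_B = 828.1 Ω.
Fractional drop under load = R_th/(R_th + R_L) = 828.1 / (828.1 + 15900) = 0.04951.
So the output falls by 4.95 %.

4.95 %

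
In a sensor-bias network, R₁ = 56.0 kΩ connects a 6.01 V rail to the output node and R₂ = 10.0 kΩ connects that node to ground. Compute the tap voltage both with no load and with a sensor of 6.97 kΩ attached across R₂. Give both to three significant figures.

Open-circuit: V = 6.01 × 10.0/(56.0 + 10.0) = 0.911 V.
With the load, R₂ becomes R₂‖R_L = 4.107 kΩ, so V = 6.01 × 4.107/60.11 = 0.411 V.

Unloaded: 0.911 V; loaded: 0.411 V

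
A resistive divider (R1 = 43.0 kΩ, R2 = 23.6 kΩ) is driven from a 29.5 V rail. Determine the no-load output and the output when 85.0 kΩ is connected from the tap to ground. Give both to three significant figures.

Open-circuit: V = 29.5 × 23.6/(43.0 + 23.6) = 10.5 V.
With the load, R2 becomes R2‖R_L = 18.47 kΩ, so V = 29.5 × 18.47/61.47 = 8.86 V.

Unloaded: 10.5 V; loaded: 8.86 V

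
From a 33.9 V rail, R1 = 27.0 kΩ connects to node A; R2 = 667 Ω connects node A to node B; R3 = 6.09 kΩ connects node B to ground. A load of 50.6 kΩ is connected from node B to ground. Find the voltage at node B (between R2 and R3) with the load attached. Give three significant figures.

V ≈ 5.57 V

At node B, R3 is in parallel with the load: R3‖R_L = 5436 Ω.
Below node A the resistance is R2 + (R3‖R_L) = 6103 Ω, so V_A = 33.9 × 6103/33100 = 6.250 V.
Then V_B = V_A × (R3‖R_L)/(R2 + R3‖R_L) = 6.250 × 5436/6103 = 5.57 V.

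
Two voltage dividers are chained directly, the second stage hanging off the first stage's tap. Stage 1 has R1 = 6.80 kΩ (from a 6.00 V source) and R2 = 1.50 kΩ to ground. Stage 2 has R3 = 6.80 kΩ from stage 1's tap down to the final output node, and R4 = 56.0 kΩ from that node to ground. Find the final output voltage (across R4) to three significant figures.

V_out ≈ 0.948 V

Stage 2 presents R3+R4 = 62.80 kΩ as a load on stage 1's tap.
Stage 1's lower leg becomes R2‖(R3+R4) = 1.465 kΩ, so V_mid = 6.00 × 1.465/8.265 = 1.064 V.
Stage 2 is itself unloaded: V_out = V_mid × R4/(R3+R4) = 1.064 × 56.0/62.80 = 0.948 V.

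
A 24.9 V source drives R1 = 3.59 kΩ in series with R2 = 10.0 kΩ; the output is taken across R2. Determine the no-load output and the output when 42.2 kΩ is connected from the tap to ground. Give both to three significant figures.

Unloaded: 18.3 V; loaded: 17.2 V

Open-circuit: V = 24.9 × 10.0/(3.59 + 10.0) = 18.3 V.
With the load, R2 becomes R2‖R_L = 8.084 kΩ, so V = 24.9 × 8.084/11.67 = 17.2 V.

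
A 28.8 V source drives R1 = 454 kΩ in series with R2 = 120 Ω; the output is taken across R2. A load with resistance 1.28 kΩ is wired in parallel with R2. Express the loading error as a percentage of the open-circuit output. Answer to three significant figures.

8.57 %

Unloaded V = 28.8 × 120/454100 = 0.0076103 V.
Loaded: R2‖R_L = 109.7 Ω, giving V = 28.8 × 109.7/454100 = 0.0069582 V.
Drop = (0.0076103 − 0.0069582) / 0.0076103 = 8.57 %.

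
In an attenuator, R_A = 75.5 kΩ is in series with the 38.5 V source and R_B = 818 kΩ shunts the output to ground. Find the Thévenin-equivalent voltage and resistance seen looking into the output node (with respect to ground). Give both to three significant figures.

V_th = 35.2 V, R_th = 69.1 kΩ

V_th is the open-circuit tap voltage: 38.5 × 818/(75.5 + 818) = 35.2 V.
With the supply zeroed, R_A and R_B appear in parallel from the tap: R_th = R_A‖R_B = (75.5 × 818)/893.5 = 69.1 kΩ.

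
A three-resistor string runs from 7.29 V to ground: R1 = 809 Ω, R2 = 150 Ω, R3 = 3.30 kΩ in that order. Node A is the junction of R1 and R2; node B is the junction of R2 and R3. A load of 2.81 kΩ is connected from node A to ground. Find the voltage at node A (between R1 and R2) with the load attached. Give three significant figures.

V ≈ 4.79 V

Below node A the series string R2+R3 = 3450 Ω sits in parallel with the 2810 Ω load: 1549 Ω.
V_A = 7.29 × 1549/(809 + 1549) = 4.79 V.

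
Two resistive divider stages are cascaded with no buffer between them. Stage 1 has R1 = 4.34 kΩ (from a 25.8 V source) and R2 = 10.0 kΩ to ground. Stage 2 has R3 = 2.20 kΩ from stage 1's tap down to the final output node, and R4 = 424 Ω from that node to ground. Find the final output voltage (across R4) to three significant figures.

Stage 2 presents R3+R4 = 2624 Ω as a load on stage 1's tap.
Stage 1's lower leg becomes R2‖(R3+R4) = 2079 Ω, so V_mid = 25.8 × 2079/6419 = 8.355 V.
Stage 2 is itself unloaded: V_out = V_mid × R4/(R3+R4) = 8.355 × 424/2624 = 1.35 V.

V_out ≈ 1.35 V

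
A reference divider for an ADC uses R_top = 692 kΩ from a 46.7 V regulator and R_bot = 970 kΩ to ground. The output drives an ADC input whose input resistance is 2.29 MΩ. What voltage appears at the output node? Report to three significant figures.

The load sits in parallel with R_bot: R_bot‖R_L = (970 × 2290) / (970 + 2290) = 681.4 kΩ.
V_out = 46.7 × 681.4 / (692 + 681.4) = 46.7 × 681.4/1373 = 23.2 V.
(Unloaded it would have been 27.3 V.)

V_out ≈ 23.2 V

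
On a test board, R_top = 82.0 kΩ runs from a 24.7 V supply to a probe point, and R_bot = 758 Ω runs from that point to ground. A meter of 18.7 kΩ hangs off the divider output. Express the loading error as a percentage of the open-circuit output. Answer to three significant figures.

3.86 %

The divider's output (Thévenin) resistance is R_top‖R_bot = 751.1 Ω.
Fractional drop under load = R_th/(R_th + R_L) = 751.1 / (751.1 + 18700) = 0.03861.
So the output falls by 3.86 %.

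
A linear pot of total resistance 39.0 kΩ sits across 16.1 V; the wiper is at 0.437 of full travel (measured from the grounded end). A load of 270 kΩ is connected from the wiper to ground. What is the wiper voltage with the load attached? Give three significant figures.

V ≈ 6.79 V

The wiper splits the pot into (1−α)R = 21.96 kΩ above and αR = 17.04 kΩ below.
Lower section ‖ load = 16.03 kΩ.
V_wiper = 16.1 × 16.03/(21.96 + 16.03) = 6.79 V.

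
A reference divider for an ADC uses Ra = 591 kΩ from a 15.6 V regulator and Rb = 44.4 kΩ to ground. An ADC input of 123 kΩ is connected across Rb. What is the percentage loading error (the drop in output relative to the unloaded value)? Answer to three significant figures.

25.1 %

Unloaded V = 15.6 × 44.4/635.4 = 1.090 V.
Loaded: Rb‖R_L = 32.62 kΩ, giving V = 15.6 × 32.62/623.6 = 0.8161 V.
Drop = (1.090 − 0.8161) / 1.090 = 25.1 %.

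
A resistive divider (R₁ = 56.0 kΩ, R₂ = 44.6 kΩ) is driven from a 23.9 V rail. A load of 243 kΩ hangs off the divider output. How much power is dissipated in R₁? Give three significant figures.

Total resistance from the source is R₁ + (R₂‖R_L) = 93.68 kΩ, so I = 23.9/93.68 kΩ = 0.2551 mA.
P = I²·R₁ = (0.2551 mA)² × 56.0 kΩ = 3.64 mW.

P ≈ 3.64 mW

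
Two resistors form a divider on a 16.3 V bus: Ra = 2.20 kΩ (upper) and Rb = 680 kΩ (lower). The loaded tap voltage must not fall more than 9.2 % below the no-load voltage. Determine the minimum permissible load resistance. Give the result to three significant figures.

R_L(min) ≈ 21.6 kΩ

Output resistance R_th = Ra‖Rb = (2.20 × 680)/682.2 = 2.193 kΩ.
The fractional drop is R_th/(R_th + R_L); requiring this ≤ 0.0920 gives R_L ≥ R_th(1/0.0920 − 1) = 2.193 × 9.870 = 21.6 kΩ.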